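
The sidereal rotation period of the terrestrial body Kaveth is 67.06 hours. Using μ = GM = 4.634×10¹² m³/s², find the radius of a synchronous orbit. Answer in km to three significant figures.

T = 67.06 hours = 2.414×10⁵ s.
A synchronous orbit has period T, so by Kepler's third law a = (μT²/4π²)^(1/3).
μT²/4π² = 4.634×10¹² × (2.414×10⁵)² / 39.48 = 6.841×10²¹ m³.
a = 1.898×10⁷ m = 18983 km.

r_sync ≈ 19000 km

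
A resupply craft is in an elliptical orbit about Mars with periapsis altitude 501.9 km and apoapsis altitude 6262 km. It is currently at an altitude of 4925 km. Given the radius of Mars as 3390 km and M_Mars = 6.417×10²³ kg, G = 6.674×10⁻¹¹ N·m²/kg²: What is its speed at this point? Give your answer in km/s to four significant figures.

v ≈ 1.994 km/s

μ = GM = 6.674×10⁻¹¹ × 6.417×10²³ = 4.283×10¹³ m³/s².
r_p = 3390 + 501.9 = 3891.9 km = 3.8919×10⁶ m.
r_a = 3390 + 6262 = 9652.0 km = 9.6520×10⁶ m.
r = 3390 + 4925 = 8315.0 km = 8.315×10⁶ m.
Semi-major axis a = (r_p + r_a)/2 = 6771.9 km = 6.772×10⁶ m.
Vis-viva: v² = μ(2/r − 1/a) = 4.283×10¹³ × (2.405×10⁻⁷ − 1.477×10⁻⁷) = 3.977×10⁶ m²/s².
v = 1994 m/s = 1.994 km/s.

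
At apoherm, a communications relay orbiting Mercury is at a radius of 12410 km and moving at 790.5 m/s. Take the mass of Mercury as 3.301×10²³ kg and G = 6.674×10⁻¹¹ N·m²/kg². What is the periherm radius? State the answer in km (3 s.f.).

μ = GM = 6.674×10⁻¹¹ × 3.301×10²³ = 2.203×10¹³ m³/s².
r_a = 1.241×10⁷ m.
Specific energy ε = v²/2 − μ/r = -1.463×10⁶ J/kg, so a = −μ/(2ε) = 7.530×10⁶ m.
The apsides satisfy r_p + r_a = 2a, so the periherm radius is 2a − r_a = 2.651×10⁶ m = 2650.7 km.

periherm radius ≈ 2650 km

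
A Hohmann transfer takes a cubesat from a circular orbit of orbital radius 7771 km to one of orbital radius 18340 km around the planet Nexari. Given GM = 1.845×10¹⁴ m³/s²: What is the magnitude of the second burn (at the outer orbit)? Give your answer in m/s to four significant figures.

Δv ≈ 724.7 m/s

r₁ = 7771 km = 7.771×10⁶ m.
r₂ = 18340 km = 1.834×10⁷ m.
Transfer ellipse a_t = (r₁ + r₂)/2 = 1.306×10⁷ m.
At r₁: circular v_c1 = √(μ/r₁) = 4873 m/s; transfer-periapsis v_p = √[μ(2/r₁ − 1/a_t)] = 5775 m/s.
At r₂: circular v_c2 = √(μ/r₂) = 3172 m/s; transfer-apoapsis v_a = √[μ(2/r₂ − 1/a_t)] = 2447 m/s.
Δv₂ = v_c2 − v_a = 724.7 m/s.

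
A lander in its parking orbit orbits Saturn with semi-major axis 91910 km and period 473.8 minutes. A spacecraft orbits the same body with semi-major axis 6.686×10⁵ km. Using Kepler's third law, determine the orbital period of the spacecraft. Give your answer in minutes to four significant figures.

T₂ ≈ 9296 minutes

Kepler's third law: T² ∝ a³, so T₂ = T₁ (a₂/a₁)^(3/2).
a₂/a₁ = 7.275, (a₂/a₁)^(3/2) = 19.62.
T₂ = 473.8 × 19.62 = 9296 minutes.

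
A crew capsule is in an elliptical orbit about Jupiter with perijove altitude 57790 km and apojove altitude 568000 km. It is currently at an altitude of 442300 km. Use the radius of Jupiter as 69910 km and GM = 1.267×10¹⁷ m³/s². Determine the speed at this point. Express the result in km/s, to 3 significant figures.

v ≈ 12.8 km/s

r_p = 69910 + 57790 = 127700 km = 1.2770×10⁸ m.
r_a = 69910 + 568000 = 637910 km = 6.3791×10⁸ m.
r = 69910 + 442300 = 5.1221×10⁵ km = 5.122×10⁸ m.
Semi-major axis a = (r_p + r_a)/2 = 3.8280×10⁵ km = 3.828×10⁸ m.
Vis-viva: v² = μ(2/r − 1/a) = 1.267×10¹⁷ × (3.905×10⁻⁹ − 2.612×10⁻⁹) = 1.637×10⁸ m²/s².
v = 12800 m/s = 12.80 km/s.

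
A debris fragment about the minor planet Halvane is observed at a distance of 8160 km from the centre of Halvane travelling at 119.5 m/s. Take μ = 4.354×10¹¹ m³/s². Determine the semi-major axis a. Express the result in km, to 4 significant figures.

a ≈ 4710 km

r = 8.160×10⁶ m.
Vis-viva rearranged: 1/a = 2/r − v²/μ = 2.451×10⁻⁷ − 3.280×10⁻⁸ = 2.123×10⁻⁷ m⁻¹.
a = 4.710×10⁶ m = 4710.3 km.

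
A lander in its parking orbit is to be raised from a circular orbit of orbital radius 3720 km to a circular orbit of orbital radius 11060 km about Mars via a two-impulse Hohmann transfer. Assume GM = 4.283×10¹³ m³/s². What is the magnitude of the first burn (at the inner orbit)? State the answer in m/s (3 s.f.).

Δv ≈ 758 m/s

r₁ = 3720 km = 3.720×10⁶ m.
r₂ = 11060 km = 1.106×10⁷ m.
Transfer ellipse a_t = (r₁ + r₂)/2 = 7.390×10⁶ m.
At r₁: circular v_c1 = √(μ/r₁) = 3393 m/s; transfer-periapsis v_p = √[μ(2/r₁ − 1/a_t)] = 4151 m/s.
Δv₁ = v_p − v_c1 = 757.9 m/s.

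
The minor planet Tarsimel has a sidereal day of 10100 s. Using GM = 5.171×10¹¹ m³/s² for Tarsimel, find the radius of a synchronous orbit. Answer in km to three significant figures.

A synchronous orbit has period T, so by Kepler's third law a = (μT²/4π²)^(1/3).
μT²/4π² = 5.171×10¹¹ × (1.010×10⁴)² / 39.48 = 1.336×10¹⁸ m³.
a = 1.101×10⁶ m = 1101.4 km.

r_sync ≈ 1100 km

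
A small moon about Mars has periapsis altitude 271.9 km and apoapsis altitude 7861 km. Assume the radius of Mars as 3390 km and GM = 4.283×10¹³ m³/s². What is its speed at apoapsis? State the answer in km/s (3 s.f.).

v ≈ 1.37 km/s

r_p = 3390 + 271.9 = 3661.9 km = 3.6619×10⁶ m.
r_a = 3390 + 7861 = 11251 km = 1.1251×10⁷ m.
Semi-major axis a = (r_p + r_a)/2 = 7456.4 km = 7.456×10⁶ m.
Vis-viva: v² = μ(2/r − 1/a) = 4.283×10¹³ × (1.778×10⁻⁷ − 1.341×10⁻⁷) = 1.870×10⁶ m²/s².
v = 1367 m/s = 1.367 km/s.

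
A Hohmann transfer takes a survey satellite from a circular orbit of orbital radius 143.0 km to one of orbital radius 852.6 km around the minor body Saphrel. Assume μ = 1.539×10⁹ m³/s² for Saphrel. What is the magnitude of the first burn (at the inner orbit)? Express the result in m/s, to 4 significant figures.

r₁ = 143.0 km = 1.430×10⁵ m.
r₂ = 852.6 km = 8.526×10⁵ m.
Transfer ellipse a_t = (r₁ + r₂)/2 = 4.978×10⁵ m.
At r₁: circular v_c1 = √(μ/r₁) = 103.7 m/s; transfer-periapsis v_p = √[μ(2/r₁ − 1/a_t)] = 135.8 m/s.
Δv₁ = v_p − v_c1 = 32.03 m/s.

Δv ≈ 32.03 m/s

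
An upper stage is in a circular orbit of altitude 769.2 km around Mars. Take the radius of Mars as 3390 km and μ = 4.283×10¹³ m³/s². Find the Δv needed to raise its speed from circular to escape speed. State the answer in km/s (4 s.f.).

Δv ≈ 1.329 km/s

r = 3390 + 769.2 = 4159.2 km = 4.1592×10⁶ m.
Circular speed v_c = √(μ/r) = 3209 m/s.
Escape speed v_esc = √(2μ/r) = √2 × v_c = 4538 m/s.
Δv = v_esc − v_c = 1329 m/s = 1.329 km/s.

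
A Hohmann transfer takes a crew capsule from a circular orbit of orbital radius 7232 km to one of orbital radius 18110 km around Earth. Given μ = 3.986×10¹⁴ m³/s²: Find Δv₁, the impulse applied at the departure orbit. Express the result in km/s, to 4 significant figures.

r₁ = 7232 km = 7.232×10⁶ m.
r₂ = 18110 km = 1.811×10⁷ m.
Transfer ellipse a_t = (r₁ + r₂)/2 = 1.267×10⁷ m.
At r₁: circular v_c1 = √(μ/r₁) = 7424 m/s; transfer-perigee v_p = √[μ(2/r₁ − 1/a_t)] = 8876 m/s.
Δv₁ = v_p − v_c1 = 1451 m/s.
= 1.451 km/s.

Δv ≈ 1.451 km/s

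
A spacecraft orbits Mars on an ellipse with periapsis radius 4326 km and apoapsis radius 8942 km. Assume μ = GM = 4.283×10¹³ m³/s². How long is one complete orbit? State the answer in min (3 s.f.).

T ≈ 273 min

Semi-major axis a = (r_p + r_a)/2 = (4326.0 + 8942.0)/2 = 6634.0 km = 6.634×10⁶ m.
By Kepler's third law T = 2π√(a³/μ) = 2π × 2.611×10³ = 1.640×10⁴ s.
= 273.4 min.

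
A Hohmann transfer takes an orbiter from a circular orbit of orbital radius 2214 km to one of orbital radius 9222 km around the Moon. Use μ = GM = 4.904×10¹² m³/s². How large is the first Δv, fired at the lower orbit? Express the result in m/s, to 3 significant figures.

r₁ = 2214 km = 2.214×10⁶ m.
r₂ = 9222 km = 9.222×10⁶ m.
Transfer ellipse a_t = (r₁ + r₂)/2 = 5.718×10⁶ m.
At r₁: circular v_c1 = √(μ/r₁) = 1488 m/s; transfer-perilune v_p = √[μ(2/r₁ − 1/a_t)] = 1890 m/s.
Δv₁ = v_p − v_c1 = 401.8 m/s.

Δv ≈ 402 m/s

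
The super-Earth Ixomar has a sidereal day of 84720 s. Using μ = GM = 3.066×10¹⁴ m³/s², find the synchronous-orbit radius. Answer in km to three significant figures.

A synchronous orbit has period T, so by Kepler's third law a = (μT²/4π²)^(1/3).
μT²/4π² = 3.066×10¹⁴ × (8.472×10⁴)² / 39.48 = 5.574×10²² m³.
a = 3.820×10⁷ m = 38200 km.

r_sync ≈ 38200 km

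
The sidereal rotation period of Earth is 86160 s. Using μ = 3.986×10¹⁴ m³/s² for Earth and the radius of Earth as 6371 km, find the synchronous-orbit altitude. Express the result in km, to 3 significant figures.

h_sync ≈ 35800 km

A synchronous orbit has period T, so by Kepler's third law a = (μT²/4π²)^(1/3).
μT²/4π² = 3.986×10¹⁴ × (8.616×10⁴)² / 39.48 = 7.495×10²² m³.
a = 4.216×10⁷ m = 42163 km.
Altitude h = a − R = 42163 − 6371 = 35792 km.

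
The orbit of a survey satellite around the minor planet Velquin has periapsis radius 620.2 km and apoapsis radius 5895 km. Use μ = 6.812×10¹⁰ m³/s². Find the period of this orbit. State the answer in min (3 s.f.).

T ≈ 2360 min

Semi-major axis a = (r_p + r_a)/2 = (620.20 + 5895.0)/2 = 3257.6 km = 3.258×10⁶ m.
By Kepler's third law T = 2π√(a³/μ) = 2π × 2.253×10⁴ = 1.415×10⁵ s.
= 2359 min.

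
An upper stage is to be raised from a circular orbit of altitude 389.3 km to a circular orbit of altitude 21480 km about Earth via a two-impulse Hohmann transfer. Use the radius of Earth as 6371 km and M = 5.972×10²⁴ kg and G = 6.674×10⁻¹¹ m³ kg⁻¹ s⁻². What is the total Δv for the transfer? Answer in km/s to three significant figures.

Δv_total ≈ 3.48 km/s

μ = GM = 6.674×10⁻¹¹ × 5.972×10²⁴ = 3.986×10¹⁴ m³/s².
r₁ = 6371 + 389.3 = 6760.3 km = 6.7603×10⁶ m.
r₂ = 6371 + 21480 = 27851 km = 2.7851×10⁷ m.
Transfer ellipse a_t = (r₁ + r₂)/2 = 1.731×10⁷ m.
At r₁: circular v_c1 = √(μ/r₁) = 7678 m/s; transfer-perigee v_p = √[μ(2/r₁ − 1/a_t)] = 9741 m/s.
Δv₁ = v_p − v_c1 = 2062 m/s.
At r₂: circular v_c2 = √(μ/r₂) = 3783 m/s; transfer-apogee v_a = √[μ(2/r₂ − 1/a_t)] = 2364 m/s.
Δv₂ = v_c2 − v_a = 1419 m/s.
Total Δv = Δv₁ + Δv₂ = 3481 m/s = 3.481 km/s.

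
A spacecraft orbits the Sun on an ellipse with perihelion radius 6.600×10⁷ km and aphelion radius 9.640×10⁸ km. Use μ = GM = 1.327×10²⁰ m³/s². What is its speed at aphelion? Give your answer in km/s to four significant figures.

v ≈ 4.200 km/s

Semi-major axis a = (r_p + r_a)/2 = 5.1500×10⁸ km = 5.150×10¹¹ m.
Vis-viva: v² = μ(2/r − 1/a) = 1.327×10²⁰ × (2.075×10⁻¹² − 1.942×10⁻¹²) = 1.764×10⁷ m²/s².
v = 4200 m/s = 4.200 km/s.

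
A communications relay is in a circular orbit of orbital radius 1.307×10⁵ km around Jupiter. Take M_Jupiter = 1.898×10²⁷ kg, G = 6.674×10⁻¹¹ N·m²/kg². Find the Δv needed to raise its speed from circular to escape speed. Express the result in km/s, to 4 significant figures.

μ = GM = 6.674×10⁻¹¹ × 1.898×10²⁷ = 1.267×10¹⁷ m³/s².
r = 1.307×10⁵ km = 1.307×10⁸ m.
Circular speed v_c = √(μ/r) = 31130 m/s.
Escape speed v_esc = √(2μ/r) = √2 × v_c = 44030 m/s.
Δv = v_esc − v_c = 12900 m/s = 12.90 km/s.

Δv ≈ 12.90 km/s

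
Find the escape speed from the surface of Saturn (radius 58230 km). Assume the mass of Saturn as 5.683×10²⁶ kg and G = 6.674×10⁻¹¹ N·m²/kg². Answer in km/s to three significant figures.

v_esc ≈ 36.1 km/s

μ = GM = 6.674×10⁻¹¹ × 5.683×10²⁶ = 3.793×10¹⁶ m³/s².
r = R = 5.823×10⁷ m.
Escape speed v_esc = √(2μ/r) = √(2 × 3.793×10¹⁶ / 5.823×10⁷) = √(1.303×10⁹) = 36090 m/s.
= 36.09 km/s.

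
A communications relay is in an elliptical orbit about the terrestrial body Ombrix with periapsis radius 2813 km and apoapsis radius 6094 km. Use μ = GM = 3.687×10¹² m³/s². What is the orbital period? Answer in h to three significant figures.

Semi-major axis a = (r_p + r_a)/2 = (2813.0 + 6094.0)/2 = 4453.5 km = 4.454×10⁶ m.
By Kepler's third law T = 2π√(a³/μ) = 2π × 4.895×10³ = 3.075×10⁴ s.
= 8.543 h.

T ≈ 8.54 h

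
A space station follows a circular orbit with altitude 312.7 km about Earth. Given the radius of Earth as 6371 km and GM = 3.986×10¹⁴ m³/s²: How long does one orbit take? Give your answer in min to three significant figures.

T ≈ 90.6 min

r = 6371 + 312.7 = 6683.7 km = 6.6837×10⁶ m.
Kepler's third law: T = 2π√(r³/μ) = 2π√((6.684×10⁶)³ / 3.986×10¹⁴).
r³/μ = 7.491×10⁵ s², so T = 2π × 8.655×10² = 5.438×10³ s.
Converting: 5.438×10³ s ÷ 60.00 = 90.63 min.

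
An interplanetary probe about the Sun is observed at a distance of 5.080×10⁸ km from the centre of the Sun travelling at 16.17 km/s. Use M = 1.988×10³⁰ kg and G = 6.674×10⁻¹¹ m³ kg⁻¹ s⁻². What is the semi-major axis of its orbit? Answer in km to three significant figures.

μ = GM = 6.674×10⁻¹¹ × 1.988×10³⁰ = 1.327×10²⁰ m³/s².
r = 5.080×10¹¹ m.
Specific orbital energy ε = v²/2 − μ/r = (16170)²/2 − 1.327×10²⁰/5.080×10¹¹ = -1.304×10⁸ J/kg.
Since ε = −μ/(2a), a = −μ/(2ε) = 5.086×10¹¹ m = 5.0856×10⁸ km.

a ≈ 5.09×10⁸ km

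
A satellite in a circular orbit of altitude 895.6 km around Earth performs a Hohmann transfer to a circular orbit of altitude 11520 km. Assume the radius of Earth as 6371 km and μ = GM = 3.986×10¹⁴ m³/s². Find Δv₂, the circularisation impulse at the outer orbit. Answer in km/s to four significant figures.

r₁ = 6371 + 895.6 = 7266.6 km = 7.2666×10⁶ m.
r₂ = 6371 + 11520 = 17891 km = 1.7891×10⁷ m.
Transfer ellipse a_t = (r₁ + r₂)/2 = 1.258×10⁷ m.
At r₁: circular v_c1 = √(μ/r₁) = 7406 m/s; transfer-perigee v_p = √[μ(2/r₁ − 1/a_t)] = 8833 m/s.
At r₂: circular v_c2 = √(μ/r₂) = 4720 m/s; transfer-apogee v_a = √[μ(2/r₂ − 1/a_t)] = 3588 m/s.
Δv₂ = v_c2 − v_a = 1133 m/s.
= 1.133 km/s.

Δv ≈ 1.133 km/s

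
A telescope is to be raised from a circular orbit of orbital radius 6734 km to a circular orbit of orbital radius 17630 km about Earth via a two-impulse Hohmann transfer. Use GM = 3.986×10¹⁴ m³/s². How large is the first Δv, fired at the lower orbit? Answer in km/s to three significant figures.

r₁ = 6734 km = 6.734×10⁶ m.
r₂ = 17630 km = 1.763×10⁷ m.
Transfer ellipse a_t = (r₁ + r₂)/2 = 1.218×10⁷ m.
At r₁: circular v_c1 = √(μ/r₁) = 7694 m/s; transfer-perigee v_p = √[μ(2/r₁ − 1/a_t)] = 9255 m/s.
Δv₁ = v_p − v_c1 = 1562 m/s.
= 1.562 km/s.

Δv ≈ 1.56 km/s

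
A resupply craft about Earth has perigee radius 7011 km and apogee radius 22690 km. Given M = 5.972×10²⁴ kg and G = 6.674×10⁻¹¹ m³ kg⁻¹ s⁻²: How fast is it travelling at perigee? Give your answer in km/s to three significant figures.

μ = GM = 6.674×10⁻¹¹ × 5.972×10²⁴ = 3.986×10¹⁴ m³/s².
Semi-major axis a = (r_p + r_a)/2 = 14850 km = 1.485×10⁷ m.
Vis-viva: v² = μ(2/r − 1/a) = 3.986×10¹⁴ × (2.853×10⁻⁷ − 6.734×10⁻⁸) = 8.686×10⁷ m²/s².
v = 9320 m/s = 9.320 km/s.

v ≈ 9.32 km/s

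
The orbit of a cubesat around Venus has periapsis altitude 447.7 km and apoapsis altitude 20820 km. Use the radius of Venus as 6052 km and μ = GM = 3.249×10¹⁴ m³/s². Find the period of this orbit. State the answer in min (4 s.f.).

r_p = 6052 + 447.7 = 6499.7 km = 6.4997×10⁶ m.
r_a = 6052 + 20820 = 26872 km = 2.6872×10⁷ m.
Semi-major axis a = (r_p + r_a)/2 = (6499.7 + 26872)/2 = 16686 km = 1.669×10⁷ m.
By Kepler's third law T = 2π√(a³/μ) = 2π × 3.781×10³ = 2.376×10⁴ s.
= 396.0 min.

T ≈ 396.0 min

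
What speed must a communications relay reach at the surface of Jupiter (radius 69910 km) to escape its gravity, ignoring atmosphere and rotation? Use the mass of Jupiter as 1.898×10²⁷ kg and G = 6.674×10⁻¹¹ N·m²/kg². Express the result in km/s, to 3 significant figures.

μ = GM = 6.674×10⁻¹¹ × 1.898×10²⁷ = 1.267×10¹⁷ m³/s².
r = R = 6.991×10⁷ m.
Escape speed v_esc = √(2μ/r) = √(2 × 1.267×10¹⁷ / 6.991×10⁷) = √(3.624×10⁹) = 60200 m/s.
= 60.20 km/s.

v_esc ≈ 60.2 km/s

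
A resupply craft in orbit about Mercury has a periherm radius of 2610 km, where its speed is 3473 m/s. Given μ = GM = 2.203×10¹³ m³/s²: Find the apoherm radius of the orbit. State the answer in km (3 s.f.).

r_p = 2.610×10⁶ m.
Specific energy ε = v²/2 − μ/r = -2.410×10⁶ J/kg, so a = −μ/(2ε) = 4.571×10⁶ m.
The apsides satisfy r_p + r_a = 2a, so the apoherm radius is 2a − r_p = 6.532×10⁶ m = 6532.0 km.

apoherm radius ≈ 6530 km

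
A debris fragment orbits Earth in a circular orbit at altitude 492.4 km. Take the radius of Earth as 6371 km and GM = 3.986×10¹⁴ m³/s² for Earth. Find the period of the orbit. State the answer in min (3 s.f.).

T ≈ 94.3 min

r = 6371 + 492.4 = 6863.4 km = 6.8634×10⁶ m.
Kepler's third law: T = 2π√(r³/μ) = 2π√((6.863×10⁶)³ / 3.986×10¹⁴).
r³/μ = 8.111×10⁵ s², so T = 2π × 9.006×10² = 5.659×10³ s.
Converting: 5.659×10³ s ÷ 60.00 = 94.31 min.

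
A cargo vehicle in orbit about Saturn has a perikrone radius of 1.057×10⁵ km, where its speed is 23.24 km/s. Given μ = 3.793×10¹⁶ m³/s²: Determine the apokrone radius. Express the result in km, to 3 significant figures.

apokrone radius ≈ 3.21×10⁵ km

r_p = 1.057×10⁸ m.
Specific energy ε = v²/2 − μ/r = -8.880×10⁷ J/kg, so a = −μ/(2ε) = 2.136×10⁸ m.
The apsides satisfy r_p + r_a = 2a, so the apokrone radius is 2a − r_p = 3.215×10⁸ m = 3.2145×10⁵ km.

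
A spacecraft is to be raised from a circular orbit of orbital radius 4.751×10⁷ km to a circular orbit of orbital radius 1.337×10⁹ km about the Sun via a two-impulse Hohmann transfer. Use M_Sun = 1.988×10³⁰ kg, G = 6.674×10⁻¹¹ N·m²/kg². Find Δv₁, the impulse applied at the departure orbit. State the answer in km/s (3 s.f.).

Δv ≈ 20.6 km/s

μ = GM = 6.674×10⁻¹¹ × 1.988×10³⁰ = 1.327×10²⁰ m³/s².
r₁ = 4.751×10⁷ km = 4.751×10¹⁰ m.
r₂ = 1.337×10⁹ km = 1.337×10¹² m.
Transfer ellipse a_t = (r₁ + r₂)/2 = 6.923×10¹¹ m.
At r₁: circular v_c1 = √(μ/r₁) = 52850 m/s; transfer-perihelion v_p = √[μ(2/r₁ − 1/a_t)] = 73440 m/s.
Δv₁ = v_p − v_c1 = 20600 m/s.
= 20.60 km/s.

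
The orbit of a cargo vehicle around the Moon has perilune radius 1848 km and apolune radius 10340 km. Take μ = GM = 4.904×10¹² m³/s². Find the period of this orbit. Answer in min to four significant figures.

Semi-major axis a = (r_p + r_a)/2 = (1848.0 + 10340)/2 = 6094.0 km = 6.094×10⁶ m.
By Kepler's third law T = 2π√(a³/μ) = 2π × 6.793×10³ = 4.268×10⁴ s.
= 711.4 min.

T ≈ 711.4 min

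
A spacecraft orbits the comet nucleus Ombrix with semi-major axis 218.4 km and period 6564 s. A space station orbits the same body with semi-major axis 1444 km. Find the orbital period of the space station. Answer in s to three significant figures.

T₂ ≈ 1.12×10⁵ s

Kepler's third law: T² ∝ a³, so T₂ = T₁ (a₂/a₁)^(3/2).
a₂/a₁ = 6.612, (a₂/a₁)^(3/2) = 17.00.
T₂ = 6564 × 17.00 = 1.116×10⁵ s.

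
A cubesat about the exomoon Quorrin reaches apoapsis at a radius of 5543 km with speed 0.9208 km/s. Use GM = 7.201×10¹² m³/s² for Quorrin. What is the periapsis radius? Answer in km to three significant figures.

periapsis radius ≈ 2690 km

r_a = 5.543×10⁶ m.
Specific energy ε = v²/2 − μ/r = -8.752×10⁵ J/kg, so a = −μ/(2ε) = 4.114×10⁶ m.
The apsides satisfy r_p + r_a = 2a, so the periapsis radius is 2a − r_a = 2.685×10⁶ m = 2685.0 km.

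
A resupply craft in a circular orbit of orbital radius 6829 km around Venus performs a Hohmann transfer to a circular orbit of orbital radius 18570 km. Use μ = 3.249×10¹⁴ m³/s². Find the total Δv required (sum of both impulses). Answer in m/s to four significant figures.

r₁ = 6829 km = 6.829×10⁶ m.
r₂ = 18570 km = 1.857×10⁷ m.
Transfer ellipse a_t = (r₁ + r₂)/2 = 1.270×10⁷ m.
At r₁: circular v_c1 = √(μ/r₁) = 6898 m/s; transfer-periapsis v_p = √[μ(2/r₁ − 1/a_t)] = 8341 m/s.
Δv₁ = v_p − v_c1 = 1443 m/s.
At r₂: circular v_c2 = √(μ/r₂) = 4183 m/s; transfer-apoapsis v_a = √[μ(2/r₂ − 1/a_t)] = 3067 m/s.
Δv₂ = v_c2 − v_a = 1116 m/s.
Total Δv = Δv₁ + Δv₂ = 2559 m/s.

Δv_total ≈ 2559 m/s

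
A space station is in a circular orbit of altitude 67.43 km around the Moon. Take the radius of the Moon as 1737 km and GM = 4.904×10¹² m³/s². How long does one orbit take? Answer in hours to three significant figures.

T ≈ 1.91 hours

r = 1737 + 67.43 = 1804.4 km = 1.8044×10⁶ m.
Kepler's third law: T = 2π√(r³/μ) = 2π√((1.804×10⁶)³ / 4.904×10¹²).
r³/μ = 1.198×10⁶ s², so T = 2π × 1.095×10³ = 6.877×10³ s.
Converting: 6.877×10³ s ÷ 3600 = 1.910 hours.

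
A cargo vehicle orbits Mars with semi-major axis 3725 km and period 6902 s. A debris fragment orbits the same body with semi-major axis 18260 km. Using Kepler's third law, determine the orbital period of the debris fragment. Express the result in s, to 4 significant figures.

Kepler's third law: T² ∝ a³, so T₂ = T₁ (a₂/a₁)^(3/2).
a₂/a₁ = 4.902, (a₂/a₁)^(3/2) = 10.85.
T₂ = 6902 × 10.85 = 74910 s.

T₂ ≈ 74910 s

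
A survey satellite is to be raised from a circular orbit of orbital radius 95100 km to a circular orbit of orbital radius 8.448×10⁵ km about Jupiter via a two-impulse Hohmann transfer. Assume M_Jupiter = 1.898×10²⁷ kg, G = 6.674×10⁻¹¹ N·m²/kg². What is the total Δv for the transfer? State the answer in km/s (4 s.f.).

Δv_total ≈ 19.17 km/s

μ = GM = 6.674×10⁻¹¹ × 1.898×10²⁷ = 1.267×10¹⁷ m³/s².
r₁ = 95100 km = 9.510×10⁷ m.
r₂ = 8.448×10⁵ km = 8.448×10⁸ m.
Transfer ellipse a_t = (r₁ + r₂)/2 = 4.700×10⁸ m.
At r₁: circular v_c1 = √(μ/r₁) = 36500 m/s; transfer-perijove v_p = √[μ(2/r₁ − 1/a_t)] = 48930 m/s.
Δv₁ = v_p − v_c1 = 12440 m/s.
At r₂: circular v_c2 = √(μ/r₂) = 12250 m/s; transfer-apojove v_a = √[μ(2/r₂ − 1/a_t)] = 5508 m/s.
Δv₂ = v_c2 − v_a = 6737 m/s.
Total Δv = Δv₁ + Δv₂ = 19170 m/s = 19.17 km/s.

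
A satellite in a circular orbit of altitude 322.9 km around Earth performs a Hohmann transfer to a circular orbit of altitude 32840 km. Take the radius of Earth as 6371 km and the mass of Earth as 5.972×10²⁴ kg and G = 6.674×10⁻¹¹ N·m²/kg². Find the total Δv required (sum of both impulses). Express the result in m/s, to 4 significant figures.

μ = GM = 6.674×10⁻¹¹ × 5.972×10²⁴ = 3.986×10¹⁴ m³/s².
r₁ = 6371 + 322.9 = 6693.9 km = 6.6939×10⁶ m.
r₂ = 6371 + 32840 = 39211 km = 3.9211×10⁷ m.
Transfer ellipse a_t = (r₁ + r₂)/2 = 2.295×10⁷ m.
At r₁: circular v_c1 = √(μ/r₁) = 7716 m/s; transfer-perigee v_p = √[μ(2/r₁ − 1/a_t)] = 10090 m/s.
Δv₁ = v_p − v_c1 = 2369 m/s.
At r₂: circular v_c2 = √(μ/r₂) = 3188 m/s; transfer-apogee v_a = √[μ(2/r₂ − 1/a_t)] = 1722 m/s.
Δv₂ = v_c2 − v_a = 1466 m/s.
Total Δv = Δv₁ + Δv₂ = 3836 m/s.

Δv_total ≈ 3836 m/s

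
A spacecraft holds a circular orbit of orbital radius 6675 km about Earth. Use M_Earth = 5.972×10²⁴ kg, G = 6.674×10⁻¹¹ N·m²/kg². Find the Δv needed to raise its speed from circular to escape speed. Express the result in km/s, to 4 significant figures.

Δv ≈ 3.201 km/s

μ = GM = 6.674×10⁻¹¹ × 5.972×10²⁴ = 3.986×10¹⁴ m³/s².
r = 6675 km = 6.675×10⁶ m.
Circular speed v_c = √(μ/r) = 7727 m/s.
Escape speed v_esc = √(2μ/r) = √2 × v_c = 10930 m/s.
Δv = v_esc − v_c = 3201 m/s = 3.201 km/s.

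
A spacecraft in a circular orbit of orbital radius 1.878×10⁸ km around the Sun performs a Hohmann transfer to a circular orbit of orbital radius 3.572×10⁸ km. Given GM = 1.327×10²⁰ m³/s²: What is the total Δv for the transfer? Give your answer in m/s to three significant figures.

Δv_total ≈ 7130 m/s

r₁ = 1.878×10⁸ km = 1.878×10¹¹ m.
r₂ = 3.572×10⁸ km = 3.572×10¹¹ m.
Transfer ellipse a_t = (r₁ + r₂)/2 = 2.725×10¹¹ m.
At r₁: circular v_c1 = √(μ/r₁) = 26580 m/s; transfer-perihelion v_p = √[μ(2/r₁ − 1/a_t)] = 30430 m/s.
Δv₁ = v_p − v_c1 = 3852 m/s.
At r₂: circular v_c2 = √(μ/r₂) = 19270 m/s; transfer-aphelion v_a = √[μ(2/r₂ − 1/a_t)] = 16000 m/s.
Δv₂ = v_c2 − v_a = 3273 m/s.
Total Δv = Δv₁ + Δv₂ = 7126 m/s.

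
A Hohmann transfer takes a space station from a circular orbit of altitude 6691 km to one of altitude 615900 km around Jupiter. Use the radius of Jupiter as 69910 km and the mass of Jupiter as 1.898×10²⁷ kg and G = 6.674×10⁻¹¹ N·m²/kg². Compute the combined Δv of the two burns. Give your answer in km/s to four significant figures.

μ = GM = 6.674×10⁻¹¹ × 1.898×10²⁷ = 1.267×10¹⁷ m³/s².
r₁ = 69910 + 6691 = 76601 km = 7.6601×10⁷ m.
r₂ = 69910 + 615900 = 685810 km = 6.8581×10⁸ m.
Transfer ellipse a_t = (r₁ + r₂)/2 = 3.812×10⁸ m.
At r₁: circular v_c1 = √(μ/r₁) = 40670 m/s; transfer-perijove v_p = √[μ(2/r₁ − 1/a_t)] = 54540 m/s.
Δv₁ = v_p − v_c1 = 13880 m/s.
At r₂: circular v_c2 = √(μ/r₂) = 13590 m/s; transfer-apojove v_a = √[μ(2/r₂ − 1/a_t)] = 6092 m/s.
Δv₂ = v_c2 − v_a = 7498 m/s.
Total Δv = Δv₁ + Δv₂ = 21380 m/s = 21.38 km/s.

Δv_total ≈ 21.38 km/s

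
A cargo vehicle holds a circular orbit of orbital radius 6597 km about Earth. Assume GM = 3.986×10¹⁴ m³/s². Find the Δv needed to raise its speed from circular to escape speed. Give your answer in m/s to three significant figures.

r = 6597 km = 6.597×10⁶ m.
Circular speed v_c = √(μ/r) = 7773 m/s.
Escape speed v_esc = √(2μ/r) = √2 × v_c = 10990 m/s.
Δv = v_esc − v_c = 3220 m/s.

Δv ≈ 3220 m/s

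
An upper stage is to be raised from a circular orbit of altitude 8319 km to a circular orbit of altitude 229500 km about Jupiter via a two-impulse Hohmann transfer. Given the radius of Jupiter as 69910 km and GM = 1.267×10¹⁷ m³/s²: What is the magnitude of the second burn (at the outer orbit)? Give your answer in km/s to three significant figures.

Δv ≈ 7.33 km/s

r₁ = 69910 + 8319 = 78229 km = 7.8229×10⁷ m.
r₂ = 69910 + 229500 = 299410 km = 2.9941×10⁸ m.
Transfer ellipse a_t = (r₁ + r₂)/2 = 1.888×10⁸ m.
At r₁: circular v_c1 = √(μ/r₁) = 40240 m/s; transfer-perijove v_p = √[μ(2/r₁ − 1/a_t)] = 50680 m/s.
At r₂: circular v_c2 = √(μ/r₂) = 20570 m/s; transfer-apojove v_a = √[μ(2/r₂ − 1/a_t)] = 13240 m/s.
Δv₂ = v_c2 − v_a = 7330 m/s.
= 7.330 km/s.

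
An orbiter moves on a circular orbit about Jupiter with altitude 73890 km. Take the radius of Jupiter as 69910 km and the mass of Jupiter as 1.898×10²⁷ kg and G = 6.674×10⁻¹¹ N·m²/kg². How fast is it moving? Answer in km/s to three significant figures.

v ≈ 29.7 km/s

μ = GM = 6.674×10⁻¹¹ × 1.898×10²⁷ = 1.267×10¹⁷ m³/s².
r = 69910 + 73890 = 143800 km = 1.4380×10⁸ m.
For a circular orbit v = √(μ/r) = √(1.267×10¹⁷ / 1.438×10⁸) = √(8.809×10⁸) = 29680 m/s.
That is 29.68 km/s.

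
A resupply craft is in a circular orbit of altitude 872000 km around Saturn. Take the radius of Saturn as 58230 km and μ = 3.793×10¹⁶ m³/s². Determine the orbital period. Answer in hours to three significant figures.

T ≈ 254 hours

r = 58230 + 872000 = 930230 km = 9.3023×10⁸ m.
Kepler's third law: T = 2π√(r³/μ) = 2π√((9.302×10⁸)³ / 3.793×10¹⁶).
r³/μ = 2.122×10¹⁰ s², so T = 2π × 1.457×10⁵ = 9.153×10⁵ s.
Converting: 9.153×10⁵ s ÷ 3600 = 254.3 hours.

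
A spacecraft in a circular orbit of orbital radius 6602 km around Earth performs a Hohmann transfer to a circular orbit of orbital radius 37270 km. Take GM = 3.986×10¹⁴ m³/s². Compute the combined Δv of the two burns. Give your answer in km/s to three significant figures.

Δv_total ≈ 3.83 km/s

r₁ = 6602 km = 6.602×10⁶ m.
r₂ = 37270 km = 3.727×10⁷ m.
Transfer ellipse a_t = (r₁ + r₂)/2 = 2.194×10⁷ m.
At r₁: circular v_c1 = √(μ/r₁) = 7770 m/s; transfer-perigee v_p = √[μ(2/r₁ − 1/a_t)] = 10130 m/s.
Δv₁ = v_p − v_c1 = 2358 m/s.
At r₂: circular v_c2 = √(μ/r₂) = 3270 m/s; transfer-apogee v_a = √[μ(2/r₂ − 1/a_t)] = 1794 m/s.
Δv₂ = v_c2 − v_a = 1476 m/s.
Total Δv = Δv₁ + Δv₂ = 3834 m/s = 3.834 km/s.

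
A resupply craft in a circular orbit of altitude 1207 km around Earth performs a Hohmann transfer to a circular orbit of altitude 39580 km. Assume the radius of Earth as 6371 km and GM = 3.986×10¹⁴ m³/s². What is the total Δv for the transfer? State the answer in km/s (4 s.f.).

r₁ = 6371 + 1207 = 7578.0 km = 7.5780×10⁶ m.
r₂ = 6371 + 39580 = 45951 km = 4.5951×10⁷ m.
Transfer ellipse a_t = (r₁ + r₂)/2 = 2.676×10⁷ m.
At r₁: circular v_c1 = √(μ/r₁) = 7253 m/s; transfer-perigee v_p = √[μ(2/r₁ − 1/a_t)] = 9503 m/s.
Δv₁ = v_p − v_c1 = 2250 m/s.
At r₂: circular v_c2 = √(μ/r₂) = 2945 m/s; transfer-apogee v_a = √[μ(2/r₂ − 1/a_t)] = 1567 m/s.
Δv₂ = v_c2 − v_a = 1378 m/s.
Total Δv = Δv₁ + Δv₂ = 3628 m/s = 3.628 km/s.

Δv_total ≈ 3.628 km/s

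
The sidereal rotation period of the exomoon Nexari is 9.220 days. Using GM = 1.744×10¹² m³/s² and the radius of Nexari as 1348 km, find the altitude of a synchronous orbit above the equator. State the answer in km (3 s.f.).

h_sync ≈ 29000 km

T = 9.220 days = 7.966×10⁵ s.
A synchronous orbit has period T, so by Kepler's third law a = (μT²/4π²)^(1/3).
μT²/4π² = 1.744×10¹² × (7.966×10⁵)² / 39.48 = 2.803×10²² m³.
a = 3.038×10⁷ m = 30378 km.
Altitude h = a − R = 30378 − 1348 = 29030 km.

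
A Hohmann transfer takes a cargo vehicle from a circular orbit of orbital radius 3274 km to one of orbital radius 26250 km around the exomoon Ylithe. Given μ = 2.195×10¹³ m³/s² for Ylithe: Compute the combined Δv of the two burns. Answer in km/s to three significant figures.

r₁ = 3274 km = 3.274×10⁶ m.
r₂ = 26250 km = 2.625×10⁷ m.
Transfer ellipse a_t = (r₁ + r₂)/2 = 1.476×10⁷ m.
At r₁: circular v_c1 = √(μ/r₁) = 2589 m/s; transfer-periapsis v_p = √[μ(2/r₁ − 1/a_t)] = 3453 m/s.
Δv₁ = v_p − v_c1 = 863.5 m/s.
At r₂: circular v_c2 = √(μ/r₂) = 914.4 m/s; transfer-apoapsis v_a = √[μ(2/r₂ − 1/a_t)] = 430.6 m/s.
Δv₂ = v_c2 − v_a = 483.8 m/s.
Total Δv = Δv₁ + Δv₂ = 1347 m/s = 1.347 km/s.

Δv_total ≈ 1.35 km/s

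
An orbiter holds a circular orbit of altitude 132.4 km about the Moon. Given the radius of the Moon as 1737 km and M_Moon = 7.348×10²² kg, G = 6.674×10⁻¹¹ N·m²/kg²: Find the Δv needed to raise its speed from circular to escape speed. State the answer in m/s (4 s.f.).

μ = GM = 6.674×10⁻¹¹ × 7.348×10²² = 4.904×10¹² m³/s².
r = 1737 + 132.4 = 1869.4 km = 1.8694×10⁶ m.
Circular speed v_c = √(μ/r) = 1620 m/s.
Escape speed v_esc = √(2μ/r) = √2 × v_c = 2291 m/s.
Δv = v_esc − v_c = 670.9 m/s.

Δv ≈ 670.9 m/s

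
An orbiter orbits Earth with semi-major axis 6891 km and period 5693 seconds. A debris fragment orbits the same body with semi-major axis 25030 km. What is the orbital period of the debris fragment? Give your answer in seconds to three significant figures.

Kepler's third law: T² ∝ a³, so T₂ = T₁ (a₂/a₁)^(3/2).
a₂/a₁ = 3.632, (a₂/a₁)^(3/2) = 6.923.
T₂ = 5693 × 6.923 = 39410 seconds.

T₂ ≈ 39400 seconds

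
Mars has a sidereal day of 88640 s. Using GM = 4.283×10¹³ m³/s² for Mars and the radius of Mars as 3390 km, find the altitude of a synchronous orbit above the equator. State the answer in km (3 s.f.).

h_sync ≈ 17000 km

A synchronous orbit has period T, so by Kepler's third law a = (μT²/4π²)^(1/3).
μT²/4π² = 4.283×10¹³ × (8.864×10⁴)² / 39.48 = 8.524×10²¹ m³.
a = 2.043×10⁷ m = 20428 km.
Altitude h = a − R = 20428 − 3390 = 17038 km.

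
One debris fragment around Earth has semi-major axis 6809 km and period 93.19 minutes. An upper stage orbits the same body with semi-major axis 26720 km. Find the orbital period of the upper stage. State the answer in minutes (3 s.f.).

T₂ ≈ 724 minutes

Kepler's third law: T² ∝ a³, so T₂ = T₁ (a₂/a₁)^(3/2).
a₂/a₁ = 3.924, (a₂/a₁)^(3/2) = 7.774.
T₂ = 93.19 × 7.774 = 724.4 minutes.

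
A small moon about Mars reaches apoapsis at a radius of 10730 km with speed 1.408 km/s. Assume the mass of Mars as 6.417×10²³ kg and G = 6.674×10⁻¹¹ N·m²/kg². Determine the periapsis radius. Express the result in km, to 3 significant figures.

periapsis radius ≈ 3550 km

μ = GM = 6.674×10⁻¹¹ × 6.417×10²³ = 4.283×10¹³ m³/s².
r_a = 1.073×10⁷ m.
Specific energy ε = v²/2 − μ/r = -3.000×10⁶ J/kg, so a = −μ/(2ε) = 7.138×10⁶ m.
The apsides satisfy r_p + r_a = 2a, so the periapsis radius is 2a − r_a = 3.545×10⁶ m = 3545.2 km.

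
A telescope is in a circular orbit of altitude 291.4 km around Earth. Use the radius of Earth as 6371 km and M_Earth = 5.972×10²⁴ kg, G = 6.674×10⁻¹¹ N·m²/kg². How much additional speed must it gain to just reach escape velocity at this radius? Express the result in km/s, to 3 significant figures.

Δv ≈ 3.20 km/s

μ = GM = 6.674×10⁻¹¹ × 5.972×10²⁴ = 3.986×10¹⁴ m³/s².
r = 6371 + 291.4 = 6662.4 km = 6.6624×10⁶ m.
Circular speed v_c = √(μ/r) = 7735 m/s.
Escape speed v_esc = √(2μ/r) = √2 × v_c = 10940 m/s.
Δv = v_esc − v_c = 3204 m/s = 3.204 km/s.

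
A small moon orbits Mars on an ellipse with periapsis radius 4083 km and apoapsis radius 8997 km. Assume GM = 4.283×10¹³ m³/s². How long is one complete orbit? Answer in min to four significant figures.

T ≈ 267.6 min

Semi-major axis a = (r_p + r_a)/2 = (4083.0 + 8997.0)/2 = 6540.0 km = 6.540×10⁶ m.
By Kepler's third law T = 2π√(a³/μ) = 2π × 2.556×10³ = 1.606×10⁴ s.
= 267.6 min.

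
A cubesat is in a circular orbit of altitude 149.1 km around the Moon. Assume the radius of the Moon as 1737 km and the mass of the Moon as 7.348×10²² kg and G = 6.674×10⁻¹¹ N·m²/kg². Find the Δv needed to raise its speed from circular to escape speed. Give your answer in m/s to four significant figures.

μ = GM = 6.674×10⁻¹¹ × 7.348×10²² = 4.904×10¹² m³/s².
r = 1737 + 149.1 = 1886.1 km = 1.8861×10⁶ m.
Circular speed v_c = √(μ/r) = 1612 m/s.
Escape speed v_esc = √(2μ/r) = √2 × v_c = 2280 m/s.
Δv = v_esc − v_c = 667.9 m/s.

Δv ≈ 667.9 m/s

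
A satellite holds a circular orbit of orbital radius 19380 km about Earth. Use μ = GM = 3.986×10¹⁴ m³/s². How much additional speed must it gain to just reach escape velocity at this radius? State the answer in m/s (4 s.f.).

Δv ≈ 1879 m/s

r = 19380 km = 1.938×10⁷ m.
Circular speed v_c = √(μ/r) = 4535 m/s.
Escape speed v_esc = √(2μ/r) = √2 × v_c = 6414 m/s.
Δv = v_esc − v_c = 1879 m/s.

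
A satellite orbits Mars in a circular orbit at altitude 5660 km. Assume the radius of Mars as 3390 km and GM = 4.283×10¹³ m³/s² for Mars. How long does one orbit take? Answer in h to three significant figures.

T ≈ 7.26 h

r = 3390 + 5660 = 9050.0 km = 9.0500×10⁶ m.
Kepler's third law: T = 2π√(r³/μ) = 2π√((9.050×10⁶)³ / 4.283×10¹³).
r³/μ = 1.731×10⁷ s², so T = 2π × 4.160×10³ = 2.614×10⁴ s.
Converting: 2.614×10⁴ s ÷ 3600 = 7.261 h.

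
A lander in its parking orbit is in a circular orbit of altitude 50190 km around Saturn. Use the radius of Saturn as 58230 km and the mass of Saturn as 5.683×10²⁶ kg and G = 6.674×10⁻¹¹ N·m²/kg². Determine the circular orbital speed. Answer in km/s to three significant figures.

v ≈ 18.7 km/s

μ = GM = 6.674×10⁻¹¹ × 5.683×10²⁶ = 3.793×10¹⁶ m³/s².
r = 58230 + 50190 = 108420 km = 1.0842×10⁸ m.
For a circular orbit v = √(μ/r) = √(3.793×10¹⁶ / 1.084×10⁸) = √(3.498×10⁸) = 18700 m/s.
That is 18.70 km/s.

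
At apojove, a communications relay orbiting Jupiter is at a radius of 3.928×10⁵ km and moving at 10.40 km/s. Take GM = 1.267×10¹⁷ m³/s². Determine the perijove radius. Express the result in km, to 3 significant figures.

perijove radius ≈ 79100 km

r_a = 3.928×10⁸ m.
Specific energy ε = v²/2 − μ/r = -2.685×10⁸ J/kg, so a = −μ/(2ε) = 2.360×10⁸ m.
The apsides satisfy r_p + r_a = 2a, so the perijove radius is 2a − r_a = 7.912×10⁷ m = 79123 km.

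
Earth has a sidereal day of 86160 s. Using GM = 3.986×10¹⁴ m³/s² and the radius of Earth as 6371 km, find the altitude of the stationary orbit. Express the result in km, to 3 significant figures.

h_sync ≈ 35800 km

A synchronous orbit has period T, so by Kepler's third law a = (μT²/4π²)^(1/3).
μT²/4π² = 3.986×10¹⁴ × (8.616×10⁴)² / 39.48 = 7.495×10²² m³.
a = 4.216×10⁷ m = 42163 km.
Altitude h = a − R = 42163 − 6371 = 35792 km.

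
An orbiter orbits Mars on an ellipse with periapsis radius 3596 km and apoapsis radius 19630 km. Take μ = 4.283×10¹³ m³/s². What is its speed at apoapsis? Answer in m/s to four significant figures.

v ≈ 822.0 m/s

Semi-major axis a = (r_p + r_a)/2 = 11613 km = 1.161×10⁷ m.
Vis-viva: v² = μ(2/r − 1/a) = 4.283×10¹³ × (1.019×10⁻⁷ − 8.611×10⁻⁸) = 6.756×10⁵ m²/s².
v = 822.0 m/s.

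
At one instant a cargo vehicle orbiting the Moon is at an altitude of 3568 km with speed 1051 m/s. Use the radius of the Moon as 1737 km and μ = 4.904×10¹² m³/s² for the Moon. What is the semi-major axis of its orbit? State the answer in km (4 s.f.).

a ≈ 6589 km

r = 1737 + 3568 = 5305.0 km = 5.305×10⁶ m.
Specific orbital energy ε = v²/2 − μ/r = (1051)²/2 − 4.904×10¹²/5.305×10⁶ = -3.721×10⁵ J/kg.
Since ε = −μ/(2a), a = −μ/(2ε) = 6.589×10⁶ m = 6589.4 km.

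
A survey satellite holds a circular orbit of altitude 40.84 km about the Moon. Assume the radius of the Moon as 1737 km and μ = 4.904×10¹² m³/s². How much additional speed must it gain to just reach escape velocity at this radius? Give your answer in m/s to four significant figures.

Δv ≈ 687.9 m/s

r = 1737 + 40.84 = 1777.8 km = 1.7778×10⁶ m.
Circular speed v_c = √(μ/r) = 1661 m/s.
Escape speed v_esc = √(2μ/r) = √2 × v_c = 2349 m/s.
Δv = v_esc − v_c = 687.9 m/s.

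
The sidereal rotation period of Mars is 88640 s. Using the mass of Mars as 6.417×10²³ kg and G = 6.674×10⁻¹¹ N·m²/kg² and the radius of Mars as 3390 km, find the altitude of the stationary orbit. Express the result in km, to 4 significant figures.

h_sync ≈ 17040 km

μ = GM = 6.674×10⁻¹¹ × 6.417×10²³ = 4.283×10¹³ m³/s².
A synchronous orbit has period T, so by Kepler's third law a = (μT²/4π²)^(1/3).
μT²/4π² = 4.283×10¹³ × (8.864×10⁴)² / 39.48 = 8.524×10²¹ m³.
a = 2.043×10⁷ m = 20427 km.
Altitude h = a − R = 20427 − 3390 = 17037 km.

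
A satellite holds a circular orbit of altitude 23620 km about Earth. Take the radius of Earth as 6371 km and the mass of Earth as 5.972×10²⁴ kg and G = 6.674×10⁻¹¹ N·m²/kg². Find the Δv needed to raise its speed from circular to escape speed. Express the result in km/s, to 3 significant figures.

μ = GM = 6.674×10⁻¹¹ × 5.972×10²⁴ = 3.986×10¹⁴ m³/s².
r = 6371 + 23620 = 29991 km = 2.9991×10⁷ m.
Circular speed v_c = √(μ/r) = 3646 m/s.
Escape speed v_esc = √(2μ/r) = √2 × v_c = 5156 m/s.
Δv = v_esc − v_c = 1510 m/s = 1.510 km/s.

Δv ≈ 1.51 km/s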